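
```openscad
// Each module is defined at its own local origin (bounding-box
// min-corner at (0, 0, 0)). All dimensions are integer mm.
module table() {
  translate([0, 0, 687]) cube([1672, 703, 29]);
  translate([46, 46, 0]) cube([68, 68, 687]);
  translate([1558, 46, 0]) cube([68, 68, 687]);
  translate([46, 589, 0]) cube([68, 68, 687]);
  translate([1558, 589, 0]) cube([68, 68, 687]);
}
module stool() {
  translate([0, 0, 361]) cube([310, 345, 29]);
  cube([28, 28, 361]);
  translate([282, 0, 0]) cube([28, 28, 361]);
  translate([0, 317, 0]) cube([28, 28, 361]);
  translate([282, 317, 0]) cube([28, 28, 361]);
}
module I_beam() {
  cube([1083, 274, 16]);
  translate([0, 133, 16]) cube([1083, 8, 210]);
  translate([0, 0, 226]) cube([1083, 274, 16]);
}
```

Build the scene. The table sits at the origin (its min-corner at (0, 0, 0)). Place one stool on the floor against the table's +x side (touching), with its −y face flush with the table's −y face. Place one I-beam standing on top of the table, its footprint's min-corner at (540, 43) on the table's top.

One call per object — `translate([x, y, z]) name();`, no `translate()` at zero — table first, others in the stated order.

table();
translate([1672, 0, 0]) stool();
translate([540, 43, 716]) I_beam();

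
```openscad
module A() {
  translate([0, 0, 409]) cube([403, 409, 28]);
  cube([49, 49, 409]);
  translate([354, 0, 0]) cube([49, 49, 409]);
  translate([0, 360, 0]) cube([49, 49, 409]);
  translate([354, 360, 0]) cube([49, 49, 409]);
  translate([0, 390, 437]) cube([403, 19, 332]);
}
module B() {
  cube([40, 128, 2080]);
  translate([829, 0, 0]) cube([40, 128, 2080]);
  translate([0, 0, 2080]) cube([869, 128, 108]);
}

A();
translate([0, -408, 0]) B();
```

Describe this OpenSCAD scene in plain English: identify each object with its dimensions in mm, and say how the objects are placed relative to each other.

A is a chair. The seat is a 403×409×28 mm slab with its top at z = 437 mm, on four 49×49 mm corner legs (flush with the seat edges, standing on z = 0). A flat backrest 19 mm thick, 332 mm tall, spans the full seat width and rises from the seat top along its +y edge, rear face flush with the rear of the seat.

B is a door frame. The clear opening is 789 mm wide and 2080 mm high. Two 40 mm wide jambs, 128 mm deep, stand either side of the opening from the floor to the top of the opening. A 108 mm thick head sits across the top of both jambs, spanning the full outside width of the frame.

The door frame is on the floor beside the chair on its −y side.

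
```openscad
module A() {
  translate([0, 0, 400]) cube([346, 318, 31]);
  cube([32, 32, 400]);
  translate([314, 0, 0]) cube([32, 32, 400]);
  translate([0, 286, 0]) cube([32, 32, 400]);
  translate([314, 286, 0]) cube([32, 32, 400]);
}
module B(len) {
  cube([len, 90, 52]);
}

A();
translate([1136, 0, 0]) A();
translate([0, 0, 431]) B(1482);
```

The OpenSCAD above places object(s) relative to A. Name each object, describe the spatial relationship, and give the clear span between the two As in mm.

A is a stool. B is a beam. A beam spans the tops of two stools. The clear span between the two stools is 790 mm.

Second stool starts at x = 1136; first ends at x = 346; clear span = 1136 − 346 = 790 mm.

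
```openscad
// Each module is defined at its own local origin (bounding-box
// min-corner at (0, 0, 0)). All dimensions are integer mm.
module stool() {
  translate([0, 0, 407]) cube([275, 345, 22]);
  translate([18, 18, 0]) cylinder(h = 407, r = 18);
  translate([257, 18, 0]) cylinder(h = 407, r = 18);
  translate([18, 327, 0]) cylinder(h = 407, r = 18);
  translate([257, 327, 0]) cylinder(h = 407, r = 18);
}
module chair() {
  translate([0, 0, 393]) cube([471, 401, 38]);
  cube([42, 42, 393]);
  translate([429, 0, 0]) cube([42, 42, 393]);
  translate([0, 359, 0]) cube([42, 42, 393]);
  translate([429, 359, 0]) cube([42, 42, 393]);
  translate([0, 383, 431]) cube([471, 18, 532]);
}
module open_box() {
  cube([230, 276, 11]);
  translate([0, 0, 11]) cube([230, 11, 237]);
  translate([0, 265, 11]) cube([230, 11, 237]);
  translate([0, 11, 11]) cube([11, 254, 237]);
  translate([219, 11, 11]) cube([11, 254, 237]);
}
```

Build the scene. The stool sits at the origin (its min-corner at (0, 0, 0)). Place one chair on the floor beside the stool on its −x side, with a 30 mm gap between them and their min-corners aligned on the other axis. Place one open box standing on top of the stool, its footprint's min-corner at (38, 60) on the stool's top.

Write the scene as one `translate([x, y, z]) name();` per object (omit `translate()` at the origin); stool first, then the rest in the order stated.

stool();
translate([-501, 0, 0]) chair();
translate([38, 60, 429]) open_box();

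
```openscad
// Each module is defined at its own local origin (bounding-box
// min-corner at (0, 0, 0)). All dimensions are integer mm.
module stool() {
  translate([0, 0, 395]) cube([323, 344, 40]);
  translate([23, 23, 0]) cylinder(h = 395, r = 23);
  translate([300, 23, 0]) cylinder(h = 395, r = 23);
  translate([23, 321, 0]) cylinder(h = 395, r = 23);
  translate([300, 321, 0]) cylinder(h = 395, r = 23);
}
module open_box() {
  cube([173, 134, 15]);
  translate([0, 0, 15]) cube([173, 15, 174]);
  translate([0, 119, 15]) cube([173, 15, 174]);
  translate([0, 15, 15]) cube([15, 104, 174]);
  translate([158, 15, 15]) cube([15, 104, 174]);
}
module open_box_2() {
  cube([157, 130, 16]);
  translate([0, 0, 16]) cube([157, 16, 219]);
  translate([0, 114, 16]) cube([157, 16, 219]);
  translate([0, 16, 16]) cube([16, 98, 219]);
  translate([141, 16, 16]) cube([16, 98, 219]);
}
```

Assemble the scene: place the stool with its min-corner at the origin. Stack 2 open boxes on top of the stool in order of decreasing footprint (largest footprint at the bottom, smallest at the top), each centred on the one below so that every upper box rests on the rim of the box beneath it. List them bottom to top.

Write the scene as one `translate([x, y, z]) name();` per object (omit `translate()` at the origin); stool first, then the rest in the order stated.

stool();
translate([75, 105, 435]) open_box();
translate([83, 107, 624]) open_box_2();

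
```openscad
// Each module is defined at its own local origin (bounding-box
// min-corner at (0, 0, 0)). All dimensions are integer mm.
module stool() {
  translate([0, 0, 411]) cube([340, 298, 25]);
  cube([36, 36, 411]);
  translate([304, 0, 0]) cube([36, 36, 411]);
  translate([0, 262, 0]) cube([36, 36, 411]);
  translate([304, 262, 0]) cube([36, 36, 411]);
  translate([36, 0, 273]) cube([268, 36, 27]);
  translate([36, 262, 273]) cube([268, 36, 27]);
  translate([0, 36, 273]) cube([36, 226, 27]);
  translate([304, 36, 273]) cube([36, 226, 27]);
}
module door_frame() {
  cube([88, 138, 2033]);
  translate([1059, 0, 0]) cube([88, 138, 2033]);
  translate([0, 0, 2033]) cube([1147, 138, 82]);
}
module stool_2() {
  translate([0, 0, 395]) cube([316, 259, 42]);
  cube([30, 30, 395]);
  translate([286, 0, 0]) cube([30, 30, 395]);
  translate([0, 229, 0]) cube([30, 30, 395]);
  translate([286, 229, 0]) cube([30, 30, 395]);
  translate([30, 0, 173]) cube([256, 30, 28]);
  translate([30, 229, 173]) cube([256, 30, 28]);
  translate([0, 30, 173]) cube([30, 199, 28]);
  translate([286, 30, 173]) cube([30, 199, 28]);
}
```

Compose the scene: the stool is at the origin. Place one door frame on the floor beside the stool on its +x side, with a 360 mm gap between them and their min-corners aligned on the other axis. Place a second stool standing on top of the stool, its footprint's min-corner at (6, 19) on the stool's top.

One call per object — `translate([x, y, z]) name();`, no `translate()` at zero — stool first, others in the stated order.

stool();
translate([700, 0, 0]) door_frame();
translate([6, 19, 436]) stool_2();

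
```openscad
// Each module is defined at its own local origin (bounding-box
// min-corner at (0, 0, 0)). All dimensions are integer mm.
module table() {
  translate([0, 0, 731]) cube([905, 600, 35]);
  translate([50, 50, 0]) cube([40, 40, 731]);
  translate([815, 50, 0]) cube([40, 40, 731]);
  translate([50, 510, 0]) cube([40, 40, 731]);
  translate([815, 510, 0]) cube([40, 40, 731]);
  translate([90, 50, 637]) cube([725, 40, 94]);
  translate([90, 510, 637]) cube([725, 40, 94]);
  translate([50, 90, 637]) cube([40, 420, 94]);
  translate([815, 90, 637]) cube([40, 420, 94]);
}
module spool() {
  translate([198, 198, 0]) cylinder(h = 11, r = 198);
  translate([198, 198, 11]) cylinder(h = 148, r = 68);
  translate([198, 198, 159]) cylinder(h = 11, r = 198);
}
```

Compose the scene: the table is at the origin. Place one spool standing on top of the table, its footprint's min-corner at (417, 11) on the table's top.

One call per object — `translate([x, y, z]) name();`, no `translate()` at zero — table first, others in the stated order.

table();
translate([417, 11, 766]) spool();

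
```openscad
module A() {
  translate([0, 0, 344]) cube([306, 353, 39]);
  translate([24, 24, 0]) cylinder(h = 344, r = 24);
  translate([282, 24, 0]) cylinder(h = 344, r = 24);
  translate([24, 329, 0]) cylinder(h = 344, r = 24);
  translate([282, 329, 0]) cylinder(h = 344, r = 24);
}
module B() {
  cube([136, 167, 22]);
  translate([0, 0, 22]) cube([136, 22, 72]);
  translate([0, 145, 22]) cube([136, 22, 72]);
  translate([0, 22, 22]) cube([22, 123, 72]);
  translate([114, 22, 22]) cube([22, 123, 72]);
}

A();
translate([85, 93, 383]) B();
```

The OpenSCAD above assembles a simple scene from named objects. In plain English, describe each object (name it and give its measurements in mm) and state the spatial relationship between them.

A is a simple wooden stool: a rectangular seat 306 mm (x) by 353 mm (y), 39 mm thick, top face at z = 383 mm, on four round legs, each 48 mm in diameter. The legs rest on z = 0, each leg's axis is inset half a diameter from the nearest pair of seat edges (so the leg's bounding box is flush with the corner).

B is an open-topped rectangular box: outside dimensions 136×167×94 mm, with a uniform wall and base thickness of 22 mm. The base is a full 136×167 slab on the floor; four walls sit on top of the base. The front and back walls (the −y and +y sides) span the full width; the two side walls fit between them.

The open box is on top of the stool, centred.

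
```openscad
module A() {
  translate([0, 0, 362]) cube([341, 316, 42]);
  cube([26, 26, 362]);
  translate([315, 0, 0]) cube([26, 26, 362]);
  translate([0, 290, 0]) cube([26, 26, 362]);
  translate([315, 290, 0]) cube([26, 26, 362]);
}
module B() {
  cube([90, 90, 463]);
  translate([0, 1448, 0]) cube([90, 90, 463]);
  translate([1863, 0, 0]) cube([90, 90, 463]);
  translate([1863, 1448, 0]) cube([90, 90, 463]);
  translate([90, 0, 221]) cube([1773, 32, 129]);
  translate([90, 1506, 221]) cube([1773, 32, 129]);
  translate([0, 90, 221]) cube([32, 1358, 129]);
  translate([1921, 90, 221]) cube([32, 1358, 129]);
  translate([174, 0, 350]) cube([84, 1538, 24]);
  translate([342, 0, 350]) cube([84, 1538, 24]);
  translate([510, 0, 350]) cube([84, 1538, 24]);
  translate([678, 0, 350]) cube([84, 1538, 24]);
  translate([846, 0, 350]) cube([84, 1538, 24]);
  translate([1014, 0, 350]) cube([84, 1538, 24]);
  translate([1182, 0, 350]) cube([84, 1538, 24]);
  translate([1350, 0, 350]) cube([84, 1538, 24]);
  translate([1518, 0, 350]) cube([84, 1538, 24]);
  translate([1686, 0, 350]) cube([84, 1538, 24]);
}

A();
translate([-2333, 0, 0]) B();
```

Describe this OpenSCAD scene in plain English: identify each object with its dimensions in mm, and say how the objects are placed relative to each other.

A is a four-legged stool. The seat is 341×316 mm, 42 mm thick, top at z = 404 mm. It stands on four square legs, each 26×26 mm in cross-section, from z = 0 to the seat underside, each flush with a corner of the seat.

B is a bed frame 1953 mm long (x) by 1538 mm wide (y). Four 90×90 mm corner posts, 463 mm tall, at the corners of the footprint. Four rails of 32 mm thickness and 129 mm height run between adjacent posts with their undersides at z = 221 mm, their outer faces flush with the outside of the frame (the two x-running rails run between the posts' inner faces; the two y-running rails run between the posts' inner faces). 10 slats, each 84 mm wide (x) and 24 mm thick, lie across the top of the two x-running rails, running the full 1538 mm width of the frame in y; the slats are evenly spaced along x between the inner faces of the end posts with equal gaps (rounded down to the nearest mm) at the −x end and between each pair — any rounding remainder accumulates at the +x end.

The bed frame is on the floor beside the stool on its −x side.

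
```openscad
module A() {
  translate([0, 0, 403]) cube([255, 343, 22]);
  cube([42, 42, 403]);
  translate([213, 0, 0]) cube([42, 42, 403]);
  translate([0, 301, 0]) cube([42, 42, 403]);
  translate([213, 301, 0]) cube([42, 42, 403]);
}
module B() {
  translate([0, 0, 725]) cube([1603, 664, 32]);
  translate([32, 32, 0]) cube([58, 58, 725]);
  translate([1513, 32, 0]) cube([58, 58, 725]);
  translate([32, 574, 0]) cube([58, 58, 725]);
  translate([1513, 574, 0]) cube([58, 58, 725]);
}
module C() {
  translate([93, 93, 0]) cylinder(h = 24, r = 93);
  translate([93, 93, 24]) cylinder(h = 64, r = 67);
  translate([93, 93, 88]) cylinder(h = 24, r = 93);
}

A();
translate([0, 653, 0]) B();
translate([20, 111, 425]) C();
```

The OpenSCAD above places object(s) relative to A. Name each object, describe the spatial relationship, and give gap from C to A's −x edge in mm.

The spool's min-x is at 20; the stool's min-x is 0; gap = 20 mm.

A is a stool. B is a table. C is a spool. The table is on the floor beside the stool on its +y side. The spool is on top of the stool. The gap from the spool to the stool's −x edge is 20 mm.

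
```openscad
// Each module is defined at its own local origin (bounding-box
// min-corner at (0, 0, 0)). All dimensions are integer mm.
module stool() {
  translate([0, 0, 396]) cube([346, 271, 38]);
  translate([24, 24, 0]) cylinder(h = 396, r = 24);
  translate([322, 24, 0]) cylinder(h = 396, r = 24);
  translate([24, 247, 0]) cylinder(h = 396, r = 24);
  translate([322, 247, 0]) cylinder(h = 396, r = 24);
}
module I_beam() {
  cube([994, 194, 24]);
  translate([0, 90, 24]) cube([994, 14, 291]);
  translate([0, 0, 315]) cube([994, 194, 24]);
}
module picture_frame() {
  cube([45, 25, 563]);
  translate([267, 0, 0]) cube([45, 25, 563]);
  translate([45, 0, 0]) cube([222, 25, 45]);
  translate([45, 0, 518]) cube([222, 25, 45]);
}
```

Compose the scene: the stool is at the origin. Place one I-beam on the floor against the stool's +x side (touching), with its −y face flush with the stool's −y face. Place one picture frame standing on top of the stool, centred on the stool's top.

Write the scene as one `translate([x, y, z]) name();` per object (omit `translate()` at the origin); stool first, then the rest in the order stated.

stool();
translate([346, 0, 0]) I_beam();
translate([17, 123, 434]) picture_frame();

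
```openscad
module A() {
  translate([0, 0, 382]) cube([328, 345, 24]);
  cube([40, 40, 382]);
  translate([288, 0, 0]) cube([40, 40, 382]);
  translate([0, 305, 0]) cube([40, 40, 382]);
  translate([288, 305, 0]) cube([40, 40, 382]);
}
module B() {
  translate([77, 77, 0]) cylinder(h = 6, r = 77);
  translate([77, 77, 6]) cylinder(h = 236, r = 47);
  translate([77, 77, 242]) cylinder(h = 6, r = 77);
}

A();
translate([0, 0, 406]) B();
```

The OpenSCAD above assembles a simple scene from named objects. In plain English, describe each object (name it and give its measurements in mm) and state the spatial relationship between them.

A is a simple wooden stool: a rectangular seat 328 mm (x) by 345 mm (y), 24 mm thick, top face at z = 406 mm, on four square legs, each 40×40 mm in cross-section. The legs rest on z = 0, each flush with a corner of the seat.

B is a spool: two coaxial disc flanges of radius 77 mm and thickness 6 mm, joined by a core cylinder of radius 47 mm and height 236 mm. The lower flange rests on z = 0 and the three cylinders share a vertical axis.

The spool is on top of the stool.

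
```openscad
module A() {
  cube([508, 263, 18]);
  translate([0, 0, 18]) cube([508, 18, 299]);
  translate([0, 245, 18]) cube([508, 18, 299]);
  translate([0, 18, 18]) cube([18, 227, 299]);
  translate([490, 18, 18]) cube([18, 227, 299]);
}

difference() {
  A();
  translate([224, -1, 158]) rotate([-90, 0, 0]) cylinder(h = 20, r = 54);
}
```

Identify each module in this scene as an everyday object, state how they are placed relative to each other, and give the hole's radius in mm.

The subtracted cylinder has r = 54 mm.

A is an open box. The open box has a circular hole through its front wall. The hole's radius is 54 mm.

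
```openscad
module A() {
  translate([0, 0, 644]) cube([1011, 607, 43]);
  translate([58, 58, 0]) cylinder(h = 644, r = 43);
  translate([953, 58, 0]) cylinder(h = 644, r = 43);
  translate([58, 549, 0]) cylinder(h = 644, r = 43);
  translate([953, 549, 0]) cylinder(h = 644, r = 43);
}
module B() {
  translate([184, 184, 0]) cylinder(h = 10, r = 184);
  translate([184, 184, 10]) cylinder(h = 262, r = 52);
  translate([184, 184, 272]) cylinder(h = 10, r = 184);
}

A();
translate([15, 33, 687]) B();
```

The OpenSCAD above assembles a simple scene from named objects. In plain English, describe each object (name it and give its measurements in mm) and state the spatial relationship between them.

A is a rectangular dining table. The top is 1011×607×43 mm with its upper surface at z = 687 mm. It stands on four round legs of 86 mm diameter, each leg's bounding box inset 15 mm from the nearest pair of top edges, running from the floor to the underside of the top.

B is a spool: two coaxial disc flanges of radius 184 mm and thickness 10 mm, joined by a core cylinder of radius 52 mm and height 262 mm. The lower flange rests on z = 0 and the three cylinders share a vertical axis.

The spool is on top of the table.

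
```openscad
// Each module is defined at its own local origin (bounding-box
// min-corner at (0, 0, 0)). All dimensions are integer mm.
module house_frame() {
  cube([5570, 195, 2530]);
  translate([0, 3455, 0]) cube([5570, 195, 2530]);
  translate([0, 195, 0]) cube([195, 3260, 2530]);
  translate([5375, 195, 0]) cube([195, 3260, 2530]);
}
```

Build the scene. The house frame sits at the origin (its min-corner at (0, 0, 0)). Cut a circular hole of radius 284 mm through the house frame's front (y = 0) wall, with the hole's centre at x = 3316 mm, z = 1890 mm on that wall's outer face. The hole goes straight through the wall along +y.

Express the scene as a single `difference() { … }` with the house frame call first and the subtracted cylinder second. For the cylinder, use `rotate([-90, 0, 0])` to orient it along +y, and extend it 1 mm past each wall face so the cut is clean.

difference() {
  house_frame();
  translate([3316, -1, 1890]) rotate([-90, 0, 0]) cylinder(h = 197, r = 284);
}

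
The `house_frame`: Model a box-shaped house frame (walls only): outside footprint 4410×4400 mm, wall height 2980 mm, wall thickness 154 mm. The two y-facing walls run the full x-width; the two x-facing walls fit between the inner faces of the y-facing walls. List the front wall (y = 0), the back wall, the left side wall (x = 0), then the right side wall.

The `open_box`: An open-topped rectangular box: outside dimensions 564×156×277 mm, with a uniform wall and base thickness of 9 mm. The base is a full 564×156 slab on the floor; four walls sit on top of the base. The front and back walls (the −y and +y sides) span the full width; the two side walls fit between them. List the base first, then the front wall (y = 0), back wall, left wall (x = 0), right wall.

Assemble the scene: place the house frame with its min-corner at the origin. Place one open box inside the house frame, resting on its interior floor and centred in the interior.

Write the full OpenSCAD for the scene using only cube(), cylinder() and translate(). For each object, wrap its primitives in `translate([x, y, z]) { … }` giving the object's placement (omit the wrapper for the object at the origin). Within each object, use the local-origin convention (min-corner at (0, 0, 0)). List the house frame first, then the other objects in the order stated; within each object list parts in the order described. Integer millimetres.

cube([4410, 154, 2980]);
translate([0, 4246, 0]) cube([4410, 154, 2980]);
translate([0, 154, 0]) cube([154, 4092, 2980]);
translate([4256, 154, 0]) cube([154, 4092, 2980]);
translate([1923, 2122, 0]) {
  cube([564, 156, 9]);
  translate([0, 0, 9]) cube([564, 9, 268]);
  translate([0, 147, 9]) cube([564, 9, 268]);
  translate([0, 9, 9]) cube([9, 138, 268]);
  translate([555, 9, 9]) cube([9, 138, 268]);
}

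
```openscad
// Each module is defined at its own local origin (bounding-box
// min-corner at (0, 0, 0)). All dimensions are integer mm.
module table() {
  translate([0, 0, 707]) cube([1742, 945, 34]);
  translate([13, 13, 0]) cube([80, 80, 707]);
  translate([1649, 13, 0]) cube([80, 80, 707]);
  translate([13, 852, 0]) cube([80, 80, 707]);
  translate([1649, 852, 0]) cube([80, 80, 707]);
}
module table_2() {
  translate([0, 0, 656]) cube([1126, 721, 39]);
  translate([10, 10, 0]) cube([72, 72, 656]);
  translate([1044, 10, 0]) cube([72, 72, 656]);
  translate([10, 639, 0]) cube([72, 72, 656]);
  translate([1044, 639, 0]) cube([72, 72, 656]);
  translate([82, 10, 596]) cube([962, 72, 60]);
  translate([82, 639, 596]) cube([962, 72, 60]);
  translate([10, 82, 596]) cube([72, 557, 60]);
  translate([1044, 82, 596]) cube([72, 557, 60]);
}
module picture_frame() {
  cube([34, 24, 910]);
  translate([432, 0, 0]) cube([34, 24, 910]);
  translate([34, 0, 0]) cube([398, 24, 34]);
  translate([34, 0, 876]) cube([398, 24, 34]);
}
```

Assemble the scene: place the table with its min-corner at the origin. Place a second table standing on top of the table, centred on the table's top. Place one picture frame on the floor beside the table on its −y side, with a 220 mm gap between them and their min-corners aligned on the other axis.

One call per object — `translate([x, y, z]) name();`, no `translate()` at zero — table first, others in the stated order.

table();
translate([308, 112, 741]) table_2();
translate([0, -244, 0]) picture_frame();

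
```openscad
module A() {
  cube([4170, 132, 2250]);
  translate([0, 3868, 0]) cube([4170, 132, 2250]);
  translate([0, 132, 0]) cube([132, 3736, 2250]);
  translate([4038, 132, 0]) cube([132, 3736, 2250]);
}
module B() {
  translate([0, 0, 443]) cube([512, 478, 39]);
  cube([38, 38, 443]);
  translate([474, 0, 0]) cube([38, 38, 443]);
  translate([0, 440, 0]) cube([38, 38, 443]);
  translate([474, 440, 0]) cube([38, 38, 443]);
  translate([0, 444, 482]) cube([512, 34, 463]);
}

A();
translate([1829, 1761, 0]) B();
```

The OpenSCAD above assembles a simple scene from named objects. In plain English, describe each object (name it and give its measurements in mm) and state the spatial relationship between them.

A is a box-shaped house frame (walls only): outside footprint 4170×4000 mm, wall height 2250 mm, wall thickness 132 mm. The two y-facing walls run the full x-width; the two x-facing walls fit between the inner faces of the y-facing walls.

B is a chair: 512×478 mm seat, 39 mm thick, top at z = 482 mm, on four 38 mm square corner legs flush with the seat edges. A 34 mm thick backrest slab spans the full seat width, extending 463 mm above the seat top, its back face flush with the seat's +y edge.

The chair sits inside the house frame, centred.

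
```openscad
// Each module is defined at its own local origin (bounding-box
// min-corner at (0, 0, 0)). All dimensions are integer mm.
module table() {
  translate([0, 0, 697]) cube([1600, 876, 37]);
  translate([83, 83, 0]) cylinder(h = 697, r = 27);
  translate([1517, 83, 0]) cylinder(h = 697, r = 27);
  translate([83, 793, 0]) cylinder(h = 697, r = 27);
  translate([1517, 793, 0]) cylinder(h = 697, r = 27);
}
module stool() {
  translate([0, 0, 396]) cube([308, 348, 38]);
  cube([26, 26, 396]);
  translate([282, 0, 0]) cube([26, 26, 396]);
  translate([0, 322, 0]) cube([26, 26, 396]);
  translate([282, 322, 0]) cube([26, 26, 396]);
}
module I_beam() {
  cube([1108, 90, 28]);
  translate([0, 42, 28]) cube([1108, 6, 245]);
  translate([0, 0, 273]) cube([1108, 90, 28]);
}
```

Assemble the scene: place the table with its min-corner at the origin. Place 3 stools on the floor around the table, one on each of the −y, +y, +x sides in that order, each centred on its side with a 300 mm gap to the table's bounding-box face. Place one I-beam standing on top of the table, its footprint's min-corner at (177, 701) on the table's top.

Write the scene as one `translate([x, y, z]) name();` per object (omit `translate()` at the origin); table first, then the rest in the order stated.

table();
translate([646, -648, 0]) stool();
translate([646, 1176, 0]) stool();
translate([1900, 264, 0]) stool();
translate([177, 701, 734]) I_beam();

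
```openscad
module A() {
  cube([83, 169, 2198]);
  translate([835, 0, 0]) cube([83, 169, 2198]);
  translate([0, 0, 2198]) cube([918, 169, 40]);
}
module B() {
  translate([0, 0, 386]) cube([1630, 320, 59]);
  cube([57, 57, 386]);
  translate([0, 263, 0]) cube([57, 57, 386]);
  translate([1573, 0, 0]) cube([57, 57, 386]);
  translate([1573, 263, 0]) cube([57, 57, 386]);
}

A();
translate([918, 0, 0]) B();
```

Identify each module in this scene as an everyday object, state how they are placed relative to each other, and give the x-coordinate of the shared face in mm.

The door frame's +x face and the bench's −x face are both at x = 918 mm.

A is a door frame. B is a bench. The bench is against the door frame's +x side, with their −y faces flush. The x-coordinate of the shared face is 918 mm.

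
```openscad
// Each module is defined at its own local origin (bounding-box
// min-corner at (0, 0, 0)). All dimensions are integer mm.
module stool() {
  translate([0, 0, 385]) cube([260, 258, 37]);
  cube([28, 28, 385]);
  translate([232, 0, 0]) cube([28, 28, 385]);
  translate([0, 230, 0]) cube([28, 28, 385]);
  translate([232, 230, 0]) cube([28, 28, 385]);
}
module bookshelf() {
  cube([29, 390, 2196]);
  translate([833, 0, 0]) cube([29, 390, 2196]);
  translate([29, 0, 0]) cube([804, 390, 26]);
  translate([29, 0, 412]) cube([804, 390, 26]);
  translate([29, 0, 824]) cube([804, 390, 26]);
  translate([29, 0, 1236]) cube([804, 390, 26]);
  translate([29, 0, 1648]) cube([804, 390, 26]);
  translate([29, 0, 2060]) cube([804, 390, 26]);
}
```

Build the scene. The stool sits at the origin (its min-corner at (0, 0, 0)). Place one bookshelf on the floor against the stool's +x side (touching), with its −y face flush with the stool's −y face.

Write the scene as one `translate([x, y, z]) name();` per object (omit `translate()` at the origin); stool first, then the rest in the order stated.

stool();
translate([260, 0, 0]) bookshelf();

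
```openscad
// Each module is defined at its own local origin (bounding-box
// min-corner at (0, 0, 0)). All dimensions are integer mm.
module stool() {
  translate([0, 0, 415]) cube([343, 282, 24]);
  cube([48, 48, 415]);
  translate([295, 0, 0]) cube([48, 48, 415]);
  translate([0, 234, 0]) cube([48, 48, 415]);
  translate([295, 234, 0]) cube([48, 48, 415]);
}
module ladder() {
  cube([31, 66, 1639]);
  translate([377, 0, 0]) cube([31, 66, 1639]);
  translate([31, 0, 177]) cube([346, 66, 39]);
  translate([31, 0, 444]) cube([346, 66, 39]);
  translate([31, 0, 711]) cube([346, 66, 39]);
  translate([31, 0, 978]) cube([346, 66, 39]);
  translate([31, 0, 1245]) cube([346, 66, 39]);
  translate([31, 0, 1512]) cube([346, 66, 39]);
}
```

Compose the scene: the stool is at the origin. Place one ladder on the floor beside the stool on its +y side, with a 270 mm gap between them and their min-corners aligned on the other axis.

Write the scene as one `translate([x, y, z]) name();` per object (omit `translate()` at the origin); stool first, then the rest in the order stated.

stool();
translate([0, 552, 0]) ladder();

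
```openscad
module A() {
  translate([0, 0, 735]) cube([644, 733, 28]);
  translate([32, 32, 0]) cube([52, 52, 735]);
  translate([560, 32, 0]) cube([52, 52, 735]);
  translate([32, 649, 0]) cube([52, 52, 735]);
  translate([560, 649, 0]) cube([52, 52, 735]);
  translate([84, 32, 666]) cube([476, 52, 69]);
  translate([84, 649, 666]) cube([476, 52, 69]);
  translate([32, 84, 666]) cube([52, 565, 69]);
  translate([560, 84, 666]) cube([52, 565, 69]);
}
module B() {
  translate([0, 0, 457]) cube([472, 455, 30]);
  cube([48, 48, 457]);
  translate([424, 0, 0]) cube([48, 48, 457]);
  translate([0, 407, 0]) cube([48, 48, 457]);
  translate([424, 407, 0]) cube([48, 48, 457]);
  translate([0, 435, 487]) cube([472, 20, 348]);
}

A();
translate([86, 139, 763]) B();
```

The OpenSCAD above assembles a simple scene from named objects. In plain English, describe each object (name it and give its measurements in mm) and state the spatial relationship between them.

A is a rectangular dining table. The top is 644×733×28 mm with its upper surface at z = 763 mm. It stands on four 52×52 mm square legs, each inset 32 mm from the nearest pair of top edges, running from the floor to the underside of the top. Four apron rails, 52 mm thick and 69 mm tall, run between adjacent legs with their top edges flush with the underside of the top and their outer faces flush with the legs' outer faces.

B is a chair: 472×455 mm seat, 30 mm thick, top at z = 487 mm, on four 48 mm square corner legs flush with the seat edges. A 20 mm thick backrest slab spans the full seat width, extending 348 mm above the seat top, its back face flush with the seat's +y edge.

The chair is on top of the table, centred.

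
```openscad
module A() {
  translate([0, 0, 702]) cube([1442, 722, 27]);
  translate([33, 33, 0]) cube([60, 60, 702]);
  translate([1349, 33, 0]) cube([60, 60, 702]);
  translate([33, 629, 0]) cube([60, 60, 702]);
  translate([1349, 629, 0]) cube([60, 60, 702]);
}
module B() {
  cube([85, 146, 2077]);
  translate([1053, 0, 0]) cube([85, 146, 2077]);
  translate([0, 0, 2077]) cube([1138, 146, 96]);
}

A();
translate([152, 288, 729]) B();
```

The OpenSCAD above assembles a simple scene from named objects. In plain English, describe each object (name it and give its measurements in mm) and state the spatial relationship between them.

A is a rectangular dining table. The top is 1442×722×27 mm with its upper surface at z = 729 mm. It stands on four 60×60 mm square legs, each inset 33 mm from the nearest pair of top edges, running from the floor to the underside of the top.

B is a door frame. The clear opening is 968 mm wide and 2077 mm high. Two 85 mm wide jambs, 146 mm deep, stand either side of the opening from the floor to the top of the opening. A 96 mm thick head sits across the top of both jambs, spanning the full outside width of the frame.

The door frame is on top of the table, centred.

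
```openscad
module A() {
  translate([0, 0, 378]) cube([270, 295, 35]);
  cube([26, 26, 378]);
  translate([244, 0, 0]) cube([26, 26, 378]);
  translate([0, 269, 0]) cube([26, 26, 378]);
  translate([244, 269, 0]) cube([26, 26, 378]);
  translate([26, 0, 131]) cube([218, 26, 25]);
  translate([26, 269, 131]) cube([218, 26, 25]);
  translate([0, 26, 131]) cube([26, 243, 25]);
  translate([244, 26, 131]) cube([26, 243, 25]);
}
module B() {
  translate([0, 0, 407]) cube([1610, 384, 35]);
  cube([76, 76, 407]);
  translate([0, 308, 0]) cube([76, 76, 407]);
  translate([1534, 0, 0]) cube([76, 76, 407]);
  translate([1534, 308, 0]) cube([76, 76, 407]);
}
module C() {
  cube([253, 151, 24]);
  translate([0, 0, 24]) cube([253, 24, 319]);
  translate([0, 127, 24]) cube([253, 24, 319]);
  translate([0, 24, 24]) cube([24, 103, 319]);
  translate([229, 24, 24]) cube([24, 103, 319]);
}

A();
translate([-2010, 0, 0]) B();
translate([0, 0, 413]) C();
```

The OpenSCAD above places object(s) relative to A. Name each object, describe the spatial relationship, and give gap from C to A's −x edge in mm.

A is a stool. B is a bench. C is an open box. The bench is on the floor beside the stool on its −x side. The open box is on top of the stool. The gap from the open box to the stool's −x edge is 0 mm.

The open box's min-x is at 0; the stool's min-x is 0; gap = 0 mm.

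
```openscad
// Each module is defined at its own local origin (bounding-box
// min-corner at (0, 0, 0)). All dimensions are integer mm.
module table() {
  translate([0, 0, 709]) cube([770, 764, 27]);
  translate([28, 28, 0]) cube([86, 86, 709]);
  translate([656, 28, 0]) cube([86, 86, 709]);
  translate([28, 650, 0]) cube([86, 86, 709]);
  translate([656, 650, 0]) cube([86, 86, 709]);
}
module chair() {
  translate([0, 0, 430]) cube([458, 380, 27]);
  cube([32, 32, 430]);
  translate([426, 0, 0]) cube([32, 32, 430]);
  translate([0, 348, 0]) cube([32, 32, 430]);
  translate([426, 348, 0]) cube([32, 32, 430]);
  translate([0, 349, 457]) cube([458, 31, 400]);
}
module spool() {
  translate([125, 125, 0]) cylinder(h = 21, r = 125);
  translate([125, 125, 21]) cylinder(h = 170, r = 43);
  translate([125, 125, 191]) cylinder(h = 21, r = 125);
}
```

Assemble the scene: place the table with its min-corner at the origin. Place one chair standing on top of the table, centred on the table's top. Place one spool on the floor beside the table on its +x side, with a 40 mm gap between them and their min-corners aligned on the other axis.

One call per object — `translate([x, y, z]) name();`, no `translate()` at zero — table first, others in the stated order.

table();
translate([156, 192, 736]) chair();
translate([810, 0, 0]) spool();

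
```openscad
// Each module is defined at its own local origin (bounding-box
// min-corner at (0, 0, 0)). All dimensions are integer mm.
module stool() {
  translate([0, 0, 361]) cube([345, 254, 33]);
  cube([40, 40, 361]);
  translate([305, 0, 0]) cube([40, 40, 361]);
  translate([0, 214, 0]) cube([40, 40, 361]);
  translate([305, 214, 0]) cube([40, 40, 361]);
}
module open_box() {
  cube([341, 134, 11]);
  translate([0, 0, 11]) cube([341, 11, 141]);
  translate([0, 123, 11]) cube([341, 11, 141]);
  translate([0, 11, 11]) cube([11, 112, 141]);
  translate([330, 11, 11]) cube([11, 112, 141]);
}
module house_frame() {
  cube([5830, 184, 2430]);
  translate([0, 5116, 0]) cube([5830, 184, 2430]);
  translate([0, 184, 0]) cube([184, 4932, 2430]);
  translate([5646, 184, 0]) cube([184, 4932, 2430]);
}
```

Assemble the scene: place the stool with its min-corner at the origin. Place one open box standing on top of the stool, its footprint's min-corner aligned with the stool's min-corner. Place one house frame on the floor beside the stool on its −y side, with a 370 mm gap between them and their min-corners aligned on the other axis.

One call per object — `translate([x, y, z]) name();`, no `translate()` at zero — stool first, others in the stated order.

stool();
translate([0, 0, 394]) open_box();
translate([0, -5670, 0]) house_frame();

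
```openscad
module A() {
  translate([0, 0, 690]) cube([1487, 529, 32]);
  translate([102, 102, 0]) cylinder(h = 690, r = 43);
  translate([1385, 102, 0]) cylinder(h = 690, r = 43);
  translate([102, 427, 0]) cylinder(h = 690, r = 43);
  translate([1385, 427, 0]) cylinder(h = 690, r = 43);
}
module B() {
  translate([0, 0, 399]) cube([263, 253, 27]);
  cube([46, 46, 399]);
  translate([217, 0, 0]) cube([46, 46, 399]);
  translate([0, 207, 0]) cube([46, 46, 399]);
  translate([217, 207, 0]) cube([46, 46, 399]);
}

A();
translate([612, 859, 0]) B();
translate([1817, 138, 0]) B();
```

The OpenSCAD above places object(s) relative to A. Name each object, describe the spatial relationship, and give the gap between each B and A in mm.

Each stool's nearest face is 330 mm from the table's bounding box.

A is a table. B is a stool. Two stools sit around the table at the +y, +x sides. The gap between each stool and the table is 330 mm.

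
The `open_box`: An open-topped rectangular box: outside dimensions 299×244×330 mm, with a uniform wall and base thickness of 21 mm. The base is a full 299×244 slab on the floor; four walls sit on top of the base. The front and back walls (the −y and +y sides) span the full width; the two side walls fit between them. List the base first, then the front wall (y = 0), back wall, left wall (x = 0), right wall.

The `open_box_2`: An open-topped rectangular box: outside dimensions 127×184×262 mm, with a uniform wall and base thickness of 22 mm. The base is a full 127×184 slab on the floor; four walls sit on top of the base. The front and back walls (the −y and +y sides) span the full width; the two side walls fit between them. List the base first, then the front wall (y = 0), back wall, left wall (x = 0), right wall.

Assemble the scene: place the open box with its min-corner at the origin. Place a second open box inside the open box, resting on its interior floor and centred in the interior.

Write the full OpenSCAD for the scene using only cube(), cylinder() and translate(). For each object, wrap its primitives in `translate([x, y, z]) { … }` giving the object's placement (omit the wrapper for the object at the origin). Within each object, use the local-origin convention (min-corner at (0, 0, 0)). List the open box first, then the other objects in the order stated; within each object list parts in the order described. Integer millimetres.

cube([299, 244, 21]);
translate([0, 0, 21]) cube([299, 21, 309]);
translate([0, 223, 21]) cube([299, 21, 309]);
translate([0, 21, 21]) cube([21, 202, 309]);
translate([278, 21, 21]) cube([21, 202, 309]);
translate([86, 30, 21]) {
  cube([127, 184, 22]);
  translate([0, 0, 22]) cube([127, 22, 240]);
  translate([0, 162, 22]) cube([127, 22, 240]);
  translate([0, 22, 22]) cube([22, 140, 240]);
  translate([105, 22, 22]) cube([22, 140, 240]);
}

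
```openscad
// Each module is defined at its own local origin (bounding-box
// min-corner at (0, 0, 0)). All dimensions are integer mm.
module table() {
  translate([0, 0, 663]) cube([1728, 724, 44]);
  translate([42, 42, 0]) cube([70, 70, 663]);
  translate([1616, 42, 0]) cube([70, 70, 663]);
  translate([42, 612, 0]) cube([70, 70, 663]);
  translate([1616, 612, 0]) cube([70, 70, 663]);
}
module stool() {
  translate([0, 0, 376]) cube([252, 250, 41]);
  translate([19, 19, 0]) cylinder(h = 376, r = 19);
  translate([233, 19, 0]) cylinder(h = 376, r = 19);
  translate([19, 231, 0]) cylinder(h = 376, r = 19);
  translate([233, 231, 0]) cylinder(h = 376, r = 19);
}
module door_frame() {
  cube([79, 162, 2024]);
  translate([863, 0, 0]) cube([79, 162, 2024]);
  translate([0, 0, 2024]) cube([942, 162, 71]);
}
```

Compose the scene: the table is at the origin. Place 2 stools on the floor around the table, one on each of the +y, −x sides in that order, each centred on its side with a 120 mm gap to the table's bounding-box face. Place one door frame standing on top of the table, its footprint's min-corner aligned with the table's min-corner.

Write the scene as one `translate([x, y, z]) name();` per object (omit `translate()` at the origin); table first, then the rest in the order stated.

table();
translate([738, 844, 0]) stool();
translate([-372, 237, 0]) stool();
translate([0, 0, 707]) door_frame();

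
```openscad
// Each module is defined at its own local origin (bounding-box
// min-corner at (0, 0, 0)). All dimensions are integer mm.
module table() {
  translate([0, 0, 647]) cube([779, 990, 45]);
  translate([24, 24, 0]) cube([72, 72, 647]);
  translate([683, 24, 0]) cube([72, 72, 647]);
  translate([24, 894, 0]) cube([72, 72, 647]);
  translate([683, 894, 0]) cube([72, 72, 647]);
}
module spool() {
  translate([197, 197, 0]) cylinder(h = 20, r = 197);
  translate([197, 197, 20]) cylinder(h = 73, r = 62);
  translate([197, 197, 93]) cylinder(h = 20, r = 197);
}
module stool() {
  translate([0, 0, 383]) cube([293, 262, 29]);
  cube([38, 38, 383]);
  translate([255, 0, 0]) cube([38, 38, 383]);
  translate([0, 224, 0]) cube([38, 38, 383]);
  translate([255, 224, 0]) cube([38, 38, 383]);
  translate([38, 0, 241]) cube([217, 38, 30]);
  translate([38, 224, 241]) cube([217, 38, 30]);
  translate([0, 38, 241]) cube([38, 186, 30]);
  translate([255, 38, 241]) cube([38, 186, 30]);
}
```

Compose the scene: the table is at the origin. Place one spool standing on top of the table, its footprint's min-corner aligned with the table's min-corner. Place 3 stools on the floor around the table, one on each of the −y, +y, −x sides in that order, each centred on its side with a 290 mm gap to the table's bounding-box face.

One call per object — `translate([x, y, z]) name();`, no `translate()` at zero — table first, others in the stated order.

table();
translate([0, 0, 692]) spool();
translate([243, -552, 0]) stool();
translate([243, 1280, 0]) stool();
translate([-583, 364, 0]) stool();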